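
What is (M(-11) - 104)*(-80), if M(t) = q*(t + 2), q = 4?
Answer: 11200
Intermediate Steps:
M(t) = 8 + 4*t (M(t) = 4*(t + 2) = 4*(2 + t) = 8 + 4*t)
(M(-11) - 104)*(-80) = ((8 + 4*(-11)) - 104)*(-80) = ((8 - 44) - 104)*(-80) = (-36 - 104)*(-80) = -140*(-80) = 11200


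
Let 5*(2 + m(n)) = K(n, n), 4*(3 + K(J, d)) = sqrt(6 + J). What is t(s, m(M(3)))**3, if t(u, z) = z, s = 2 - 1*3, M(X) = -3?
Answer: -35269/2000 + 1623*sqrt(3)/1600 ≈ -15.878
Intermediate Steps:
K(J, d) = -3 + sqrt(6 + J)/4
m(n) = -13/5 + sqrt(6 + n)/20 (m(n) = -2 + (-3 + sqrt(6 + n)/4)/5 = -2 + (-3/5 + sqrt(6 + n)/20) = -13/5 + sqrt(6 + n)/20)
s = -1 (s = 2 - 3 = -1)
t(s, m(M(3)))**3 = (-13/5 + sqrt(6 - 3)/20)**3 = (-13/5 + sqrt(3)/20)**3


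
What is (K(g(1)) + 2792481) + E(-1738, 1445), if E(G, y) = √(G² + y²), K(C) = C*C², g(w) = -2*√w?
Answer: 2792473 + √5108669 ≈ 2.7947e+6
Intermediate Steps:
K(C) = C³
(K(g(1)) + 2792481) + E(-1738, 1445) = ((-2*√1)³ + 2792481) + √((-1738)² + 1445²) = ((-2*1)³ + 2792481) + √(3020644 + 2088025) = ((-2)³ + 2792481) + √5108669 = (-8 + 2792481) + √5108669 = 2792473 + √5108669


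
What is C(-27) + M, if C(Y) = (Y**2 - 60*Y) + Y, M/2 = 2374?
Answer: 7070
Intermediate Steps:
M = 4748 (M = 2*2374 = 4748)
C(Y) = Y**2 - 59*Y
C(-27) + M = -27*(-59 - 27) + 4748 = -27*(-86) + 4748 = 2322 + 4748 = 7070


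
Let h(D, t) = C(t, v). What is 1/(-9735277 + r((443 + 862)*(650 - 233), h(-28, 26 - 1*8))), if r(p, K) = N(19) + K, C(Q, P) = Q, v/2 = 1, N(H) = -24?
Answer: -1/9735283 ≈ -1.0272e-7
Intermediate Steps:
v = 2 (v = 2*1 = 2)
h(D, t) = t
r(p, K) = -24 + K
1/(-9735277 + r((443 + 862)*(650 - 233), h(-28, 26 - 1*8))) = 1/(-9735277 + (-24 + (26 - 1*8))) = 1/(-9735277 + (-24 + (26 - 8))) = 1/(-9735277 + (-24 + 18)) = 1/(-9735277 - 6) = 1/(-9735283) = -1/9735283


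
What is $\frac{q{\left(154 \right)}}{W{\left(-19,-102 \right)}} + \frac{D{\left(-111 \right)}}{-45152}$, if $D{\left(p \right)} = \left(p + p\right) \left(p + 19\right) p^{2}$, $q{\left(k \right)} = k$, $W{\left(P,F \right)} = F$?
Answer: $- \frac{94392103}{16932} \approx -5574.8$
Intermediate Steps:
$D{\left(p \right)} = 2 p^{3} \left(19 + p\right)$ ($D{\left(p \right)} = 2 p \left(19 + p\right) p^{2} = 2 p^{3} \left(19 + p\right)$)
$\frac{q{\left(154 \right)}}{W{\left(-19,-102 \right)}} + \frac{D{\left(-111 \right)}}{-45152} = \frac{154}{-102} + \frac{2 \left(-111\right)^{3} \left(19 - 111\right)}{-45152} = 154 \left(- \frac{1}{102}\right) + 2 \left(-1367631\right) \left(-92\right) \left(- \frac{1}{45152}\right) = - \frac{77}{51} + 251644104 \left(- \frac{1}{45152}\right) = - \frac{77}{51} - \frac{31455513}{5644} = - \frac{94392103}{16932}$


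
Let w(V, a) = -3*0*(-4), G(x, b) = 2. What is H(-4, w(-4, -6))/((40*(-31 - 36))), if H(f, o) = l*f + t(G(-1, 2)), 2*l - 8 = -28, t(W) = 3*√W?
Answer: -1/67 - 3*√2/2680 ≈ -0.016508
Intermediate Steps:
l = -10 (l = 4 + (½)*(-28) = 4 - 14 = -10)
w(V, a) = 0 (w(V, a) = 0*(-4) = 0)
H(f, o) = -10*f + 3*√2
H(-4, w(-4, -6))/((40*(-31 - 36))) = (-10*(-4) + 3*√2)/((40*(-31 - 36))) = (40 + 3*√2)/((40*(-67))) = (40 + 3*√2)/(-2680) = (40 + 3*√2)*(-1/2680) = -1/67 - 3*√2/2680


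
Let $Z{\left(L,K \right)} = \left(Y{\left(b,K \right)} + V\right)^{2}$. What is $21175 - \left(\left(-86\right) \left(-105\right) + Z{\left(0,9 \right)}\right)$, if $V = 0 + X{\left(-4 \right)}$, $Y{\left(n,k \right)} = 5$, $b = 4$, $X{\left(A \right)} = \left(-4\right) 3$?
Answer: $12096$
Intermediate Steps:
$X{\left(A \right)} = -12$
$V = -12$ ($V = 0 - 12 = -12$)
$Z{\left(L,K \right)} = 49$ ($Z{\left(L,K \right)} = \left(5 - 12\right)^{2} = \left(-7\right)^{2} = 49$)
$21175 - \left(\left(-86\right) \left(-105\right) + Z{\left(0,9 \right)}\right) = 21175 - \left(\left(-86\right) \left(-105\right) + 49\right) = 21175 - \left(9030 + 49\right) = 21175 - 9079 = 12096$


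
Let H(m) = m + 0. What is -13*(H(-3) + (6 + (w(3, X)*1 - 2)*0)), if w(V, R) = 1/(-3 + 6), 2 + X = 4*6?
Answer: -39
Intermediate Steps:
X = 22 (X = -2 + 4*6 = -2 + 24 = 22)
w(V, R) = 1/3
H(m) = m
-13*(H(-3) + (6 + (w(3, X)*1 - 2)*0)) = -13*(-3 + (6 + ((1/3)*1 - 2)*0)) = -13*(-3 + (6 + (1/3 - 2)*0)) = -13*(-3 + (6 - 5/3*0)) = -13*(-3 + (6 + 0)) = -13*(-3 + 6) = -13*3 = -39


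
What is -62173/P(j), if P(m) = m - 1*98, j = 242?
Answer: -62173/144 ≈ -431.76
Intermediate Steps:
P(m) = -98 + m (P(m) = m - 98 = -98 + m)
-62173/P(j) = -62173/(-98 + 242) = -62173/144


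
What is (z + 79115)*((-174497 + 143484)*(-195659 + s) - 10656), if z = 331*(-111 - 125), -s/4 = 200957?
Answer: 30966082595325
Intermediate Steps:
s = -803828 (s = -4*200957 = -803828)
z = -78116 (z = 331*(-236) = -78116)
(z + 79115)*((-174497 + 143484)*(-195659 + s) - 10656) = (-78116 + 79115)*((-174497 + 143484)*(-195659 - 803828) - 10656) = 999*(-31013*(-999487) - 10656) = 999*(30997090331 - 10656) = 999*30997079675 = 30966082595325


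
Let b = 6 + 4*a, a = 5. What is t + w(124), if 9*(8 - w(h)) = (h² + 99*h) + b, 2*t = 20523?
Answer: 43165/6 ≈ 7194.2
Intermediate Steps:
t = 20523/2 (t = (½)*20523 = 20523/2 ≈ 10262.)
b = 26 (b = 6 + 4*5 = 6 + 20 = 26)
w(h) = 46/9 - 11*h - h²/9 (w(h) = 8 - ((h² + 99*h) + 26)/9 = 8 - (26 + h² + 99*h)/9 = 8 + (-26/9 - 11*h - h²/9) = 46/9 - 11*h - h²/9)
t + w(124) = 20523/2 + (46/9 - 11*124 - ⅑*124²) = 20523/2 + (46/9 - 1364 - ⅑*15376) = 20523/2 + (46/9 - 1364 - 15376/9) = 20523/2 - 9202/3 = 43165/6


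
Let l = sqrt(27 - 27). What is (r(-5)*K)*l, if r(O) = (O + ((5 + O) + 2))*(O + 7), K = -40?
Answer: 0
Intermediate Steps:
r(O) = (7 + O)*(7 + 2*O) (r(O) = (O + (7 + O))*(7 + O) = (7 + 2*O)*(7 + O) = (7 + O)*(7 + 2*O))
l = 0 (l = sqrt(0) = 0)
(r(-5)*K)*l = ((49 + 2*(-5)**2 + 21*(-5))*(-40))*0 = ((49 + 2*25 - 105)*(-40))*0 = ((49 + 50 - 105)*(-40))*0 = -6*(-40)*0 = 240*0 = 0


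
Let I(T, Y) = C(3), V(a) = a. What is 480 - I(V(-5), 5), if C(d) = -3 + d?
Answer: 480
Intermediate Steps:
I(T, Y) = 0 (I(T, Y) = -3 + 3 = 0)
480 - I(V(-5), 5) = 480 - 1*0 = 480 + 0 = 480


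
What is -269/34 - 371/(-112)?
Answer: -1251/272 ≈ -4.5993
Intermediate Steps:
-269/34 - 371/(-112) = -269*1/34 - 371*(-1/112) = -269/34 + 53/16 = -1251/272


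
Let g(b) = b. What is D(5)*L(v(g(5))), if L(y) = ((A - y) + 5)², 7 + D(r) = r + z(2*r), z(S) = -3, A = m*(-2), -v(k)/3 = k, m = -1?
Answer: -2420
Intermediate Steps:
v(k) = -3*k
A = 2 (A = -1*(-2) = 2)
D(r) = -10 + r (D(r) = -7 + (r - 3) = -7 + (-3 + r) = -10 + r)
L(y) = (7 - y)² (L(y) = ((2 - y) + 5)² = (7 - y)²)
D(5)*L(v(g(5))) = (-10 + 5)*(-7 - 3*5)² = -5*(-7 - 15)² = -5*(-22)² = -5*484 = -2420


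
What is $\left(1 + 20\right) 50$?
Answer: $1050$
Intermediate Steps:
$\left(1 + 20\right) 50 = 21 \cdot 50 = 1050$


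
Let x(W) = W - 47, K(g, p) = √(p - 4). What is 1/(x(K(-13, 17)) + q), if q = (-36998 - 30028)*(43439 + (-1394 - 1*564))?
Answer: -2780305553/7730098968042635796 - √13/7730098968042635796 ≈ -3.5967e-10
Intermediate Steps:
K(g, p) = √(-4 + p)
x(W) = -47 + W
q = -2780305506 (q = -67026*(43439 + (-1394 - 564)) = -67026*(43439 - 1958) = -67026*41481 = -2780305506)
1/(x(K(-13, 17)) + q) = 1/((-47 + √(-4 + 17)) - 2780305506) = 1/((-47 + √13) - 2780305506) = 1/(-2780305553 + √13)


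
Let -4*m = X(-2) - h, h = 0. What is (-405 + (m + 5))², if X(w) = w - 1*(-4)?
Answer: 641601/4 ≈ 1.6040e+5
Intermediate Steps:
X(w) = 4 + w (X(w) = w + 4 = 4 + w)
m = -½ (m = -((4 - 2) - 1*0)/4 = -(2 + 0)/4 = -¼*2 = -½ ≈ -0.50000)
(-405 + (m + 5))² = (-405 + (-½ + 5))² = (-405 + 9/2)² = (-801/2)² = 641601/4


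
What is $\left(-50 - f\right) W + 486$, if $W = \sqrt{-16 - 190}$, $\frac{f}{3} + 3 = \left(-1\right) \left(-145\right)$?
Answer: $486 - 476 i \sqrt{206} \approx 486.0 - 6831.9 i$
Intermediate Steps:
$f = 426$ ($f = -9 + 3 \left(\left(-1\right) \left(-145\right)\right) = -9 + 3 \cdot 145 = -9 + 435 = 426$)
$W = i \sqrt{206}$ ($W = \sqrt{-206} = i \sqrt{206} \approx 14.353 i$)
$\left(-50 - f\right) W + 486 = \left(-50 - 426\right) i \sqrt{206} + 486 = - 476 i \sqrt{206} + 486 = 486 - 476 i \sqrt{206}$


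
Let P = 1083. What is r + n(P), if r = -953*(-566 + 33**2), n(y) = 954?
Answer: -497465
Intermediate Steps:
r = -498419 (r = -953*(-566 + 1089) = -953*523 = -498419)
r + n(P) = -498419 + 954 = -497465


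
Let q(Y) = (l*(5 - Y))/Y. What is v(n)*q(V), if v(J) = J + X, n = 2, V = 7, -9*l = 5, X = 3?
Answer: 50/63 ≈ 0.79365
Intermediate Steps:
l = -5/9 (l = -⅑*5 = -5/9 ≈ -0.55556)
q(Y) = (-25/9 + 5*Y/9)/Y (q(Y) = (-5*(5 - Y)/9)/Y = (-25/9 + 5*Y/9)/Y)
v(J) = 3 + J (v(J) = J + 3 = 3 + J)
v(n)*q(V) = (3 + 2)*((5/9)*(-5 + 7)/7) = 5*((5/9)*(⅐)*2) = 5*(10/63) = 50/63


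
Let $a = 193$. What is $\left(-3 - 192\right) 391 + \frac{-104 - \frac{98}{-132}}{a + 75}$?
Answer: $- \frac{1348628375}{17688} \approx -76245.0$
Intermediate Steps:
$\left(-3 - 192\right) 391 + \frac{-104 - \frac{98}{-132}}{a + 75} = \left(-3 - 192\right) 391 + \frac{-104 - \frac{98}{-132}}{193 + 75} = \left(-3 - 192\right) 391 + \frac{-104 - - \frac{49}{66}}{268} = \left(-195\right) 391 + \left(-104 + \frac{49}{66}\right) \frac{1}{268} = -76245 - \frac{6815}{17688} = - \frac{1348628375}{17688}$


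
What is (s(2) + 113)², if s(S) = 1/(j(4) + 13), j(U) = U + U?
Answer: 5635876/441 ≈ 12780.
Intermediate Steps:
j(U) = 2*U
s(S) = 1/21 (s(S) = 1/(2*4 + 13) = 1/(8 + 13) = 1/21)
(s(2) + 113)² = (1/21 + 113)² = (2374/21)² = 5635876/441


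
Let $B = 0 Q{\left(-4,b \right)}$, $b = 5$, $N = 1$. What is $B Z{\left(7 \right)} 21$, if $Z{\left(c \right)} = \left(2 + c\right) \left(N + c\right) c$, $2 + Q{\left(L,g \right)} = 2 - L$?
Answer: $0$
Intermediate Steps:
$Q{\left(L,g \right)} = - L$ ($Q{\left(L,g \right)} = -2 - \left(-2 + L\right) = - L$)
$B = 0$ ($B = 0 \left(\left(-1\right) \left(-4\right)\right) = 0 \cdot 4 = 0$)
$Z{\left(c \right)} = c \left(1 + c\right) \left(2 + c\right)$ ($Z{\left(c \right)} = \left(2 + c\right) \left(1 + c\right) c = \left(1 + c\right) \left(2 + c\right) c = c \left(1 + c\right) \left(2 + c\right)$)
$B Z{\left(7 \right)} 21 = 0 \cdot 7 \left(2 + 7^{2} + 3 \cdot 7\right) 21 = 0 \cdot 7 \left(2 + 49 + 21\right) 21 = 0 \cdot 7 \cdot 72 \cdot 21 = 0 \cdot 504 \cdot 21 = 0 \cdot 21 = 0$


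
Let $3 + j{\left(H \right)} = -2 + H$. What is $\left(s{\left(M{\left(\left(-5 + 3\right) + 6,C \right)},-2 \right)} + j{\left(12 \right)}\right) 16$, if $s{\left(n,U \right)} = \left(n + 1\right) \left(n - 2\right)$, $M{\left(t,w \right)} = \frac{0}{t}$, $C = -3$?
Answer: $80$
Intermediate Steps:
$j{\left(H \right)} = -5 + H$ ($j{\left(H \right)} = -3 + \left(-2 + H\right) = -5 + H$)
$M{\left(t,w \right)} = 0$
$s{\left(n,U \right)} = \left(1 + n\right) \left(-2 + n\right)$
$\left(s{\left(M{\left(\left(-5 + 3\right) + 6,C \right)},-2 \right)} + j{\left(12 \right)}\right) 16 = \left(\left(-2 + 0^{2} - 0\right) + \left(-5 + 12\right)\right) 16 = \left(\left(-2 + 0 + 0\right) + 7\right) 16 = \left(-2 + 7\right) 16 = 5 \cdot 16 = 80$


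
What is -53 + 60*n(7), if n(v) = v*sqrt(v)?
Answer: -53 + 420*sqrt(7) ≈ 1058.2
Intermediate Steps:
n(v) = v**(3/2)
-53 + 60*n(7) = -53 + 60*7**(3/2) = -53 + 60*(7*sqrt(7)) = -53 + 420*sqrt(7)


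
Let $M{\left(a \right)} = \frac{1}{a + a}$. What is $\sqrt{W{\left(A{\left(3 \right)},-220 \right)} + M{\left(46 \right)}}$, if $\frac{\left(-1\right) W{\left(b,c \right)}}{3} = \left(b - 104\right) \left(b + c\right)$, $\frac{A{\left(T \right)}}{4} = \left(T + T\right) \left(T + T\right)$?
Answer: $\frac{\sqrt{19297943}}{46} \approx 95.499$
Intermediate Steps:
$A{\left(T \right)} = 16 T^{2}$ ($A{\left(T \right)} = 4 \left(T + T\right) \left(T + T\right) = 4 \cdot 2 T 2 T = 4 \cdot 4 T^{2} = 16 T^{2}$)
$M{\left(a \right)} = \frac{1}{2 a}$
$W{\left(b,c \right)} = - 3 \left(-104 + b\right) \left(b + c\right)$ ($W{\left(b,c \right)} = - 3 \left(b - 104\right) \left(b + c\right) = - 3 \left(-104 + b\right) \left(b + c\right)$)
$\sqrt{W{\left(A{\left(3 \right)},-220 \right)} + M{\left(46 \right)}} = \sqrt{\left(- 3 \left(16 \cdot 3^{2}\right)^{2} + 312 \cdot 16 \cdot 3^{2} + 312 \left(-220\right) - 3 \cdot 16 \cdot 3^{2} \left(-220\right)\right) + \frac{1}{2 \cdot 46}} = \sqrt{\left(- 3 \left(16 \cdot 9\right)^{2} + 312 \cdot 16 \cdot 9 - 68640 - 3 \cdot 16 \cdot 9 \left(-220\right)\right) + \frac{1}{2} \cdot \frac{1}{46}} = \sqrt{\left(- 3 \cdot 144^{2} + 312 \cdot 144 - 68640 - 432 \left(-220\right)\right) + \frac{1}{92}} = \sqrt{\left(\left(-3\right) 20736 + 44928 - 68640 + 95040\right) + \frac{1}{92}} = \sqrt{\left(-62208 + 44928 - 68640 + 95040\right) + \frac{1}{92}} = \sqrt{9120 + \frac{1}{92}} = \sqrt{\frac{839041}{92}} = \frac{\sqrt{19297943}}{46}$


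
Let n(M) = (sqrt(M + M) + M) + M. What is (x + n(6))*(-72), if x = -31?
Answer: 1368 - 144*sqrt(3) ≈ 1118.6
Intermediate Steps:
n(M) = 2*M + sqrt(2)*sqrt(M) (n(M) = (sqrt(2*M) + M) + M = (sqrt(2)*sqrt(M) + M) + M = (M + sqrt(2)*sqrt(M)) + M = 2*M + sqrt(2)*sqrt(M))
(x + n(6))*(-72) = (-31 + (2*6 + sqrt(2)*sqrt(6)))*(-72) = (-31 + (12 + 2*sqrt(3)))*(-72) = (-19 + 2*sqrt(3))*(-72) = 1368 - 144*sqrt(3)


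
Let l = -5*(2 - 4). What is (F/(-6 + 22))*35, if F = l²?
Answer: 875/4 ≈ 218.75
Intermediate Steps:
l = 10 (l = -5*(-2) = 10)
F = 100 (F = 10² = 100)
(F/(-6 + 22))*35 = (100/(-6 + 22))*35 = (100/16)*35 = (100*(1/16))*35 = (25/4)*35 = 875/4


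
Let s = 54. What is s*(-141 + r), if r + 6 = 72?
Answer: -4050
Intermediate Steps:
r = 66 (r = -6 + 72 = 66)
s*(-141 + r) = 54*(-141 + 66) = 54*(-75) = -4050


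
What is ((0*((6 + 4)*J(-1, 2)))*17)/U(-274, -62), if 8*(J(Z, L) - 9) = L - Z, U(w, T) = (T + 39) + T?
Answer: 0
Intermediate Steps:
U(w, T) = 39 + 2*T (U(w, T) = (39 + T) + T = 39 + 2*T)
J(Z, L) = 9 - Z/8 + L/8 (J(Z, L) = 9 + (L - Z)/8 = 9 + (-Z/8 + L/8) = 9 - Z/8 + L/8)
((0*((6 + 4)*J(-1, 2)))*17)/U(-274, -62) = ((0*((6 + 4)*(9 - ⅛*(-1) + (⅛)*2)))*17)/(39 + 2*(-62)) = ((0*(10*(9 + ⅛ + ¼)))*17)/(39 - 124) = ((0*(10*(75/8)))*17)/(-85) = ((0*(375/4))*17)*(-1/85) = (0*17)*(-1/85) = 0*(-1/85) = 0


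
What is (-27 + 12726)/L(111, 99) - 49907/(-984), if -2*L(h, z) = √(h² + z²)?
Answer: 49907/984 - 4233*√2458/1229 ≈ -120.04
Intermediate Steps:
L(h, z) = -√(h² + z²)/2
(-27 + 12726)/L(111, 99) - 49907/(-984) = (-27 + 12726)/((-√(111² + 99²)/2)) - 49907/(-984) = 12699/((-√(12321 + 9801)/2)) - 49907*(-1/984) = 12699/((-3*√2458/2)) + 49907/984 = 12699*(-√2458/3687) + 49907/984 = -4233*√2458/1229 + 49907/984 = 49907/984 - 4233*√2458/1229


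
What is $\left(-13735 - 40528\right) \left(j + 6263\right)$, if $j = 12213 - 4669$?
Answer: $-749209241$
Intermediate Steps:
$j = 7544$ ($j = 12213 - 4669 = 7544$)
$\left(-13735 - 40528\right) \left(j + 6263\right) = \left(-13735 - 40528\right) \left(7544 + 6263\right) = \left(-54263\right) 13807 = -749209241$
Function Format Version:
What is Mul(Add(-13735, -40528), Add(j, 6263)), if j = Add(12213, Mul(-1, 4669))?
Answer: -749209241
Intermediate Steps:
j = 7544 (j = Add(12213, -4669) = 7544)
Mul(Add(-13735, -40528), Add(j, 6263)) = Mul(Add(-13735, -40528), Add(7544, 6263)) = Mul(-54263, 13807) = -749209241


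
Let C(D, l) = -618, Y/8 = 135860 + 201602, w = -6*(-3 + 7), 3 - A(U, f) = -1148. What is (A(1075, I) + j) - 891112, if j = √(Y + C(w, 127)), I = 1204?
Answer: -889961 + √2699078 ≈ -8.8832e+5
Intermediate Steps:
A(U, f) = 1151 (A(U, f) = 3 - 1*(-1148) = 3 + 1148 = 1151)
w = -24 (w = -6*4 = -24)
Y = 2699696 (Y = 8*(135860 + 201602) = 8*337462 = 2699696)
j = √2699078 (j = √(2699696 - 618) = √2699078 ≈ 1642.9)
(A(1075, I) + j) - 891112 = (1151 + √2699078) - 891112 = -889961 + √2699078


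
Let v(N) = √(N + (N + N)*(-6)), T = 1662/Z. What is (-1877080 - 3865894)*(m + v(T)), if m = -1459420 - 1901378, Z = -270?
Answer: 19300975533252 - 5742974*√15235/15 ≈ 1.9301e+13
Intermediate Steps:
m = -3360798
T = -277/45 (T = 1662/(-270) = 1662*(-1/270) = -277/45 ≈ -6.1556)
v(N) = √11*√(-N) (v(N) = √(N + (2*N)*(-6)) = √(N - 12*N) = √(-11*N) = √11*√(-N))
(-1877080 - 3865894)*(m + v(T)) = (-1877080 - 3865894)*(-3360798 + √11*√(-1*(-277/45))) = -5742974*(-3360798 + √11*√(277/45)) = -5742974*(-3360798 + √11*(√1385/15)) = -5742974*(-3360798 + √15235/15) = 19300975533252 - 5742974*√15235/15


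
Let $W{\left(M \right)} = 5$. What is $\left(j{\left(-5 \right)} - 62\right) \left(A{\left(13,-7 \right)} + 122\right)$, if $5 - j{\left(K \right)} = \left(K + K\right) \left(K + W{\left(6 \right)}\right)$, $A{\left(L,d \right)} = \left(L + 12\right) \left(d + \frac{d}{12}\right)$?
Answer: $\frac{15409}{4} \approx 3852.3$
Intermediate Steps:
$A{\left(L,d \right)} = \frac{13 d \left(12 + L\right)}{12}$ ($A{\left(L,d \right)} = \left(12 + L\right) \left(d + d \frac{1}{12}\right) = \left(12 + L\right) \left(d + \frac{d}{12}\right) = \left(12 + L\right) \frac{13 d}{12} = \frac{13 d \left(12 + L\right)}{12}$)
$j{\left(K \right)} = 5 - 2 K \left(5 + K\right)$ ($j{\left(K \right)} = 5 - \left(K + K\right) \left(K + 5\right) = 5 - 2 K \left(5 + K\right)$)
$\left(j{\left(-5 \right)} - 62\right) \left(A{\left(13,-7 \right)} + 122\right) = \left(\left(5 - -50 - 2 \left(-5\right)^{2}\right) - 62\right) \left(\frac{13}{12} \left(-7\right) \left(12 + 13\right) + 122\right) = \left(\left(5 + 50 - 50\right) - 62\right) \left(\frac{13}{12} \left(-7\right) 25 + 122\right) = \left(\left(5 + 50 - 50\right) - 62\right) \left(- \frac{2275}{12} + 122\right) = \left(5 - 62\right) \left(- \frac{811}{12}\right) = \left(-57\right) \left(- \frac{811}{12}\right) = \frac{15409}{4}$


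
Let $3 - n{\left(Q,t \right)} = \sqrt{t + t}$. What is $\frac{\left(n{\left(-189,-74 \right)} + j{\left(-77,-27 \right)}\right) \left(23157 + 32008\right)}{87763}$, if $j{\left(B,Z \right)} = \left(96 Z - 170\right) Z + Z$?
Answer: $\frac{4112550750}{87763} - \frac{110330 i \sqrt{37}}{87763} \approx 46860.0 - 7.6469 i$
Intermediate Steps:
$n{\left(Q,t \right)} = 3 - \sqrt{2} \sqrt{t}$ ($n{\left(Q,t \right)} = 3 - \sqrt{t + t} = 3 - \sqrt{2 t} = 3 - \sqrt{2} \sqrt{t}$)
$j{\left(B,Z \right)} = Z + Z \left(-170 + 96 Z\right)$ ($j{\left(B,Z \right)} = \left(-170 + 96 Z\right) Z + Z = Z \left(-170 + 96 Z\right) + Z = Z + Z \left(-170 + 96 Z\right)$)
$\frac{\left(n{\left(-189,-74 \right)} + j{\left(-77,-27 \right)}\right) \left(23157 + 32008\right)}{87763} = \frac{\left(\left(3 - \sqrt{2} \sqrt{-74}\right) - 27 \left(-169 + 96 \left(-27\right)\right)\right) \left(23157 + 32008\right)}{87763} = \left(\left(3 - \sqrt{2} i \sqrt{74}\right) - 27 \left(-169 - 2592\right)\right) 55165 \cdot \frac{1}{87763} = \left(\left(3 - 2 i \sqrt{37}\right) - -74547\right) 55165 \cdot \frac{1}{87763} = \left(\left(3 - 2 i \sqrt{37}\right) + 74547\right) 55165 \cdot \frac{1}{87763} = \left(74550 - 2 i \sqrt{37}\right) 55165 \cdot \frac{1}{87763} = \left(4112550750 - 110330 i \sqrt{37}\right) \frac{1}{87763} = \frac{4112550750}{87763} - \frac{110330 i \sqrt{37}}{87763}$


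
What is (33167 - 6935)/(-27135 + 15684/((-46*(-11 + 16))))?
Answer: -1005560/1042789 ≈ -0.96430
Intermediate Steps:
(33167 - 6935)/(-27135 + 15684/((-46*(-11 + 16)))) = 26232/(-27135 + 15684/((-46*5))) = 26232/(-27135 + 15684/(-230)) = 26232/(-27135 + 15684*(-1/230)) = 26232/(-27135 - 7842/115) = 26232/(-3128367/115) = 26232*(-115/3128367) = -1005560/1042789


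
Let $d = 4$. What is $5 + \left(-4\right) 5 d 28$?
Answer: $-2235$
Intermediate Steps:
$5 + \left(-4\right) 5 d 28 = 5 + \left(-4\right) 5 \cdot 4 \cdot 28 = 5 + \left(-20\right) 4 \cdot 28 = 5 - 2240 = -2235$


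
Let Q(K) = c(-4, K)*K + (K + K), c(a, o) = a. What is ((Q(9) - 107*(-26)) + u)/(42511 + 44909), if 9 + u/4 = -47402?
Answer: -9344/4371 ≈ -2.1377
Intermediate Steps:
u = -189644 (u = -36 + 4*(-47402) = -36 - 189608 = -189644)
Q(K) = -2*K (Q(K) = -4*K + (K + K) = -4*K + 2*K = -2*K)
((Q(9) - 107*(-26)) + u)/(42511 + 44909) = ((-2*9 - 107*(-26)) - 189644)/(42511 + 44909) = ((-18 + 2782) - 189644)/87420 = (2764 - 189644)*(1/87420) = -186880*1/87420 = -9344/4371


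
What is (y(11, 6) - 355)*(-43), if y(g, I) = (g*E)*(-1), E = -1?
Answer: 14792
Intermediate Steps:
y(g, I) = g (y(g, I) = (g*(-1))*(-1) = -g*(-1) = g)
(y(11, 6) - 355)*(-43) = (11 - 355)*(-43) = -344*(-43) = 14792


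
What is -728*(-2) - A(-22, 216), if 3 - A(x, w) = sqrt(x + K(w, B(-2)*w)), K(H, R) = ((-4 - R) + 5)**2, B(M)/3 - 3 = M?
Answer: 1453 + sqrt(418587) ≈ 2100.0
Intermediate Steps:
B(M) = 9 + 3*M
K(H, R) = (1 - R)**2
A(x, w) = 3 - sqrt(x + (-1 + 3*w)**2) (A(x, w) = 3 - sqrt(x + (-1 + (9 + 3*(-2))*w)**2) = 3 - sqrt(x + (-1 + (9 - 6)*w)**2) = 3 - sqrt(x + (-1 + 3*w)**2))
-728*(-2) - A(-22, 216) = -728*(-2) - (3 - sqrt(-22 + (-1 + 3*216)**2)) = 1456 - (3 - sqrt(-22 + (-1 + 648)**2)) = 1456 - (3 - sqrt(-22 + 647**2)) = 1456 - (3 - sqrt(-22 + 418609)) = 1456 - (3 - sqrt(418587)) = 1456 + (-3 + sqrt(418587)) = 1453 + sqrt(418587)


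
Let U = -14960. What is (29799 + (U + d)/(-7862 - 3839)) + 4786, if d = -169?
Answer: 404694214/11701 ≈ 34586.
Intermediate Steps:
(29799 + (U + d)/(-7862 - 3839)) + 4786 = (29799 + (-14960 - 169)/(-7862 - 3839)) + 4786 = (29799 - 15129/(-11701)) + 4786 = (29799 - 15129*(-1/11701)) + 4786 = (29799 + 15129/11701) + 4786 = 348693228/11701 + 4786 = 404694214/11701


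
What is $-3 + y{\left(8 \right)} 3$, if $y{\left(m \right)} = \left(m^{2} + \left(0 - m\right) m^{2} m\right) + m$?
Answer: $-12075$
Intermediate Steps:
$y{\left(m \right)} = m + m^{2} - m^{4}$ ($y{\left(m \right)} = \left(m^{2} + - m m^{2} m\right) + m = \left(m^{2} + - m^{3} m\right) + m = \left(m^{2} - m^{4}\right) + m = m + m^{2} - m^{4}$)
$-3 + y{\left(8 \right)} 3 = -3 + 8 \left(1 + 8 - 8^{3}\right) 3 = -3 + 8 \left(1 + 8 - 512\right) 3 = -3 + 8 \left(-503\right) 3 = -3 - 12072 = -12075$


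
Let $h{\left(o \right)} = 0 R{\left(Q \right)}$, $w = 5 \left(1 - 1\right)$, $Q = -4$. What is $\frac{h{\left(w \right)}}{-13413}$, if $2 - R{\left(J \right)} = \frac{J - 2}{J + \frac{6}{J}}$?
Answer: $0$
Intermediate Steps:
$R{\left(J \right)} = 2 - \frac{-2 + J}{J + \frac{6}{J}}$ ($R{\left(J \right)} = 2 - \frac{J - 2}{J + \frac{6}{J}} = 2 - \frac{-2 + J}{J + \frac{6}{J}}$)
$w = 0$ ($w = 5 \cdot 0 = 0$)
$h{\left(o \right)} = 0$ ($h{\left(o \right)} = 0 \frac{12 + \left(-4\right)^{2} + 2 \left(-4\right)}{6 + \left(-4\right)^{2}} = 0 \frac{12 + 16 - 8}{6 + 16} = 0 \cdot \frac{1}{22} \cdot 20 = 0 \cdot \frac{10}{11} = 0$)
$\frac{h{\left(w \right)}}{-13413} = \frac{0}{-13413} = 0 \left(- \frac{1}{13413}\right) = 0$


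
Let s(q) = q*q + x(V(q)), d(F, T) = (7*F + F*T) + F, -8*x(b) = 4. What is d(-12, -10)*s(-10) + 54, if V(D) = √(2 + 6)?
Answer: 2442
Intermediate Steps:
V(D) = 2*√2 (V(D) = √8 = 2*√2)
x(b) = -½ (x(b) = -⅛*4 = -½)
d(F, T) = 8*F + F*T
s(q) = -½ + q² (s(q) = q*q - ½ = q² - ½ = -½ + q²)
d(-12, -10)*s(-10) + 54 = (-12*(8 - 10))*(-½ + (-10)²) + 54 = (-12*(-2))*(-½ + 100) + 54 = 24*(199/2) + 54 = 2388 + 54 = 2442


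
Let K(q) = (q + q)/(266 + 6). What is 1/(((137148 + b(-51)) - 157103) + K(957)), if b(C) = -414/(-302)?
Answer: -20536/409623221 ≈ -5.0134e-5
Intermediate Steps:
b(C) = 207/151 (b(C) = -414*(-1/302) = 207/151)
K(q) = q/136 (K(q) = (2*q)/272 = (2*q)*(1/272) = q/136)
1/(((137148 + b(-51)) - 157103) + K(957)) = 1/(((137148 + 207/151) - 157103) + (1/136)*957) = 1/((20709555/151 - 157103) + 957/136) = 1/(-3012998/151 + 957/136) = 1/(-409623221/20536) = -20536/409623221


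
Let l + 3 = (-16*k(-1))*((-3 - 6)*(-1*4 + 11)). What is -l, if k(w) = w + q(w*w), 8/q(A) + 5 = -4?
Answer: 1907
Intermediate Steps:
q(A) = -8/9 (q(A) = 8/(-5 - 4) = 8/(-9) = 8*(-⅑) = -8/9)
k(w) = -8/9 + w (k(w) = w - 8/9 = -8/9 + w)
l = -1907 (l = -3 + (-16*(-8/9 - 1))*((-3 - 6)*(-1*4 + 11)) = -3 + (-16*(-17/9))*(-9*(-4 + 11)) = -3 + 272*(-9*7)/9 = -3 + (272/9)*(-63) = -3 - 1904 = -1907)
-l = -1*(-1907) = 1907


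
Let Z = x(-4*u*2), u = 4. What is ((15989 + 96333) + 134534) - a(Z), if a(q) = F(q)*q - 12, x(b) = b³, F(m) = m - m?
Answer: 246868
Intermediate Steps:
F(m) = 0
Z = -32768 (Z = (-4*4*2)³ = (-16*2)³ = (-32)³ = -32768)
a(q) = -12 (a(q) = 0*q - 12 = 0 - 12 = -12)
((15989 + 96333) + 134534) - a(Z) = ((15989 + 96333) + 134534) - 1*(-12) = (112322 + 134534) + 12 = 246856 + 12 = 246868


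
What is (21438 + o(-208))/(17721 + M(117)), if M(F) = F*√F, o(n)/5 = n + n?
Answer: 19057951/17357346 - 125827*√13/5785782 ≈ 1.0196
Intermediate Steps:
o(n) = 10*n (o(n) = 5*(n + n) = 5*(2*n) = 10*n)
M(F) = F^(3/2)
(21438 + o(-208))/(17721 + M(117)) = (21438 + 10*(-208))/(17721 + 117^(3/2)) = (21438 - 2080)/(17721 + 351*√13) = 19358/(17721 + 351*√13)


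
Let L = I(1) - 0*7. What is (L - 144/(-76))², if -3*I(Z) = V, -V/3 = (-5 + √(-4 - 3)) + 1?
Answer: (-40 + 19*I*√7)²/361 ≈ -2.5679 - 11.14*I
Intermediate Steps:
V = 12 - 3*I*√7 (V = -3*((-5 + √(-4 - 3)) + 1) = -3*((-5 + √(-7)) + 1) = -3*((-5 + I*√7) + 1) = -3*(-4 + I*√7) = 12 - 3*I*√7 ≈ 12.0 - 7.9373*I)
I(Z) = -4 + I*√7 (I(Z) = -(12 - 3*I*√7)/3 = -4 + I*√7)
L = -4 + I*√7 (L = (-4 + I*√7) - 0*7 = (-4 + I*√7) - 1*0 = (-4 + I*√7) + 0 = -4 + I*√7 ≈ -4.0 + 2.6458*I)
(L - 144/(-76))² = ((-4 + I*√7) - 144/(-76))² = ((-4 + I*√7) - 144*(-1/76))² = ((-4 + I*√7) + 36/19)² = (-40/19 + I*√7)²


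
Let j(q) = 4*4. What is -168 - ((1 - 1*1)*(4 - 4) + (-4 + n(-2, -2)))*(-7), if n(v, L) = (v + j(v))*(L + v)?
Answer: -588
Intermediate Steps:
j(q) = 16
n(v, L) = (16 + v)*(L + v) (n(v, L) = (v + 16)*(L + v) = (16 + v)*(L + v))
-168 - ((1 - 1*1)*(4 - 4) + (-4 + n(-2, -2)))*(-7) = -168 - ((1 - 1*1)*(4 - 4) + (-4 + ((-2)**2 + 16*(-2) + 16*(-2) - 2*(-2))))*(-7) = -168 - ((1 - 1)*0 + (-4 + (4 - 32 - 32 + 4)))*(-7) = -168 - (0*0 + (-4 - 56))*(-7) = -168 - (0 - 60)*(-7) = -168 - (-60)*(-7) = -168 - 1*420 = -168 - 420 = -588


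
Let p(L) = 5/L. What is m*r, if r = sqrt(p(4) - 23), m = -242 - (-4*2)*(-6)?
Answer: -145*I*sqrt(87) ≈ -1352.5*I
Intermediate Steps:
m = -290 (m = -242 - (-8)*(-6) = -242 - 1*48 = -242 - 48 = -290)
r = I*sqrt(87)/2 (r = sqrt(5/4 - 23) = sqrt(-87/4) = I*sqrt(87)/2 ≈ 4.6637*I)
m*r = -145*I*sqrt(87)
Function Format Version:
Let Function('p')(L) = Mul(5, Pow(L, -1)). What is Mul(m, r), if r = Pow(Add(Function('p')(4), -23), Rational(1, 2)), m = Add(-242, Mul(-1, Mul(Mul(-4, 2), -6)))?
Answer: Mul(-145, I, Pow(87, Rational(1, 2))) ≈ Mul(-1352.5, I)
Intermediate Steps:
m = -290 (m = Add(-242, Mul(-1, Mul(-8, -6))) = Add(-242, Mul(-1, 48)) = Add(-242, -48) = -290)
r = Mul(Rational(1, 2), I, Pow(87, Rational(1, 2))) (r = Pow(Add(Mul(5, Pow(4, -1)), -23), Rational(1, 2)) = Pow(Add(Mul(5, Rational(1, 4)), -23), Rational(1, 2)) = Pow(Add(Rational(5, 4), -23), Rational(1, 2)) = Pow(Rational(-87, 4), Rational(1, 2)) = Mul(Rational(1, 2), I, Pow(87, Rational(1, 2))) ≈ Mul(4.6637, I))
Mul(m, r) = Mul(-290, Mul(Rational(1, 2), I, Pow(87, Rational(1, 2)))) = Mul(-145, I, Pow(87, Rational(1, 2)))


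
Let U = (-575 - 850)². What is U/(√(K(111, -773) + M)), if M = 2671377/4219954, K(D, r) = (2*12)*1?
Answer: 35625*√438665370347442/1823689 ≈ 4.0914e+5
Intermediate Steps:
K(D, r) = 24 (K(D, r) = 24*1 = 24)
U = 2030625 (U = (-1425)² = 2030625)
M = 2671377/4219954 (M = 2671377*(1/4219954) = 2671377/4219954 ≈ 0.63303)
U/(√(K(111, -773) + M)) = 2030625/(√(24 + 2671377/4219954)) = 2030625/(√(103950273/4219954)) = 2030625/((√438665370347442/4219954)) = 2030625*(√438665370347442/103950273) = 35625*√438665370347442/1823689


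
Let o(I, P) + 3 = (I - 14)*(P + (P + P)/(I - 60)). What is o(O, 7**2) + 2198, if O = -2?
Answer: 44525/31 ≈ 1436.3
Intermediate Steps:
o(I, P) = -3 + (-14 + I)*(P + 2*P/(-60 + I)) (o(I, P) = -3 + (I - 14)*(P + (P + P)/(I - 60)) = -3 + (-14 + I)*(P + (2*P)/(-60 + I)) = -3 + (-14 + I)*(P + 2*P/(-60 + I)))
o(O, 7**2) + 2198 = (180 - 3*(-2) + 812*7**2 + 7**2*(-2)**2 - 72*(-2)*7**2)/(-60 - 2) + 2198 = (180 + 6 + 812*49 + 49*4 - 72*(-2)*49)/(-62) + 2198 = -(180 + 6 + 39788 + 196 + 7056)/62 + 2198 = -1/62*47226 + 2198 = -23613/31 + 2198 = 44525/31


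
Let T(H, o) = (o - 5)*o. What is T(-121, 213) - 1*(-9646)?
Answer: 53950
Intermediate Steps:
T(H, o) = o*(-5 + o) (T(H, o) = (-5 + o)*o = o*(-5 + o))
T(-121, 213) - 1*(-9646) = 213*(-5 + 213) - 1*(-9646) = 213*208 + 9646 = 44304 + 9646 = 53950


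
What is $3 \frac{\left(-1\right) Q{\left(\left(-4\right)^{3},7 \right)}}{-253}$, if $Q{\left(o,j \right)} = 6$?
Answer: $\frac{18}{253} \approx 0.071146$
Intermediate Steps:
$3 \frac{\left(-1\right) Q{\left(\left(-4\right)^{3},7 \right)}}{-253} = 3 \frac{\left(-1\right) 6}{-253} = 3 \left(\left(-6\right) \left(- \frac{1}{253}\right)\right) = 3 \cdot \frac{6}{253} = \frac{18}{253}$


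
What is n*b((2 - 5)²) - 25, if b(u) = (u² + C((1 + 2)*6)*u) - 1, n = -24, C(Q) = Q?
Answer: -5833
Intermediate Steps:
b(u) = -1 + u² + 18*u (b(u) = (u² + ((1 + 2)*6)*u) - 1 = (u² + (3*6)*u) - 1 = (u² + 18*u) - 1 = -1 + u² + 18*u)
n*b((2 - 5)²) - 25 = -24*(-1 + ((2 - 5)²)² + 18*(2 - 5)²) - 25 = -24*(-1 + ((-3)²)² + 18*(-3)²) - 25 = -24*(-1 + 9² + 18*9) - 25 = -24*(-1 + 81 + 162) - 25 = -24*242 - 25 = -5808 - 25 = -5833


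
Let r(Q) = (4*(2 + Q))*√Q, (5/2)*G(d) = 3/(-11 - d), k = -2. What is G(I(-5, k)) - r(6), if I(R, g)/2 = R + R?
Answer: 2/15 - 32*√6 ≈ -78.250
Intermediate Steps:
I(R, g) = 4*R (I(R, g) = 2*(R + R) = 2*(2*R) = 4*R)
G(d) = 6/(5*(-11 - d)) (G(d) = 2*(3/(-11 - d))/5 = 6/(5*(-11 - d)))
r(Q) = √Q*(8 + 4*Q) (r(Q) = (8 + 4*Q)*√Q = √Q*(8 + 4*Q))
G(I(-5, k)) - r(6) = -6/(55 + 5*(4*(-5))) - 4*√6*(2 + 6) = -6/(55 + 5*(-20)) - 4*√6*8 = -6/(55 - 100) - 32*√6 = -6/(-45) - 32*√6 = -6*(-1/45) - 32*√6 = 2/15 - 32*√6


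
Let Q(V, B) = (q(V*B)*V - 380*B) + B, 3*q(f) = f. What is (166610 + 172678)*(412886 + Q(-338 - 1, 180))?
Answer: 2456420012688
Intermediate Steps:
q(f) = f/3
Q(V, B) = -379*B + B*V²/3 (Q(V, B) = (((V*B)/3)*V - 380*B) + B = (((B*V)/3)*V - 380*B) + B = ((B*V/3)*V - 380*B) + B = (B*V²/3 - 380*B) + B = (-380*B + B*V²/3) + B = -379*B + B*V²/3)
(166610 + 172678)*(412886 + Q(-338 - 1, 180)) = (166610 + 172678)*(412886 + (⅓)*180*(-1137 + (-338 - 1)²)) = 339288*(412886 + (⅓)*180*(-1137 + (-339)²)) = 339288*(412886 + (⅓)*180*(-1137 + 114921)) = 339288*(412886 + (⅓)*180*113784) = 339288*(412886 + 6827040) = 339288*7239926 = 2456420012688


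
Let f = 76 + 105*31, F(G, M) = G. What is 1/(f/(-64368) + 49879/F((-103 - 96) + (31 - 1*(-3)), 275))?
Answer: -3540240/1070387029 ≈ -0.0033074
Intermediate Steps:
f = 3331 (f = 76 + 3255 = 3331)
1/(f/(-64368) + 49879/F((-103 - 96) + (31 - 1*(-3)), 275)) = 1/(3331/(-64368) + 49879/((-103 - 96) + (31 - 1*(-3)))) = 1/(3331*(-1/64368) + 49879/(-199 + (31 + 3))) = 1/(-3331/64368 + 49879/(-199 + 34)) = 1/(-3331/64368 + 49879/(-165)) = 1/(-3331/64368 + 49879*(-1/165)) = 1/(-3331/64368 - 49879/165) = 1/(-1070387029/3540240) = -3540240/1070387029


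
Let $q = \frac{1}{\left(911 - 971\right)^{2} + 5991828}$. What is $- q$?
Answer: $- \frac{1}{5995428} \approx -1.6679 \cdot 10^{-7}$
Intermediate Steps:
$q = \frac{1}{5995428}$ ($q = \frac{1}{\left(-60\right)^{2} + 5991828} = \frac{1}{3600 + 5991828} = \frac{1}{5995428} \approx 1.6679 \cdot 10^{-7}$)
$- q = \left(-1\right) \frac{1}{5995428} = - \frac{1}{5995428}$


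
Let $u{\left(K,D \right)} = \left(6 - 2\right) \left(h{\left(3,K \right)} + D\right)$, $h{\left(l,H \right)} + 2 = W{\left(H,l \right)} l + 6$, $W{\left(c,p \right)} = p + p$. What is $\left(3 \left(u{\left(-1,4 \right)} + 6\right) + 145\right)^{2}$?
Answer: $225625$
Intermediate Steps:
$W{\left(c,p \right)} = 2 p$
$h{\left(l,H \right)} = 4 + 2 l^{2}$ ($h{\left(l,H \right)} = -2 + \left(2 l l + 6\right) = -2 + \left(2 l^{2} + 6\right) = -2 + \left(6 + 2 l^{2}\right) = 4 + 2 l^{2}$)
$u{\left(K,D \right)} = 88 + 4 D$ ($u{\left(K,D \right)} = \left(6 - 2\right) \left(\left(4 + 2 \cdot 3^{2}\right) + D\right) = 4 \left(\left(4 + 2 \cdot 9\right) + D\right) = 4 \left(\left(4 + 18\right) + D\right) = 4 \left(22 + D\right) = 88 + 4 D$)
$\left(3 \left(u{\left(-1,4 \right)} + 6\right) + 145\right)^{2} = \left(3 \left(\left(88 + 4 \cdot 4\right) + 6\right) + 145\right)^{2} = \left(3 \left(\left(88 + 16\right) + 6\right) + 145\right)^{2} = \left(3 \left(104 + 6\right) + 145\right)^{2} = \left(3 \cdot 110 + 145\right)^{2} = \left(330 + 145\right)^{2} = 475^{2} = 225625$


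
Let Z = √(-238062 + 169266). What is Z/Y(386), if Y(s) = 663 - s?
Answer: 42*I*√39/277 ≈ 0.94689*I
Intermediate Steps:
Z = 42*I*√39 (Z = √(-68796) = 42*I*√39 ≈ 262.29*I)
Z/Y(386) = (42*I*√39)/(663 - 1*386) = (42*I*√39)/(663 - 386) = (42*I*√39)/277 = (42*I*√39)*(1/277) = 42*I*√39/277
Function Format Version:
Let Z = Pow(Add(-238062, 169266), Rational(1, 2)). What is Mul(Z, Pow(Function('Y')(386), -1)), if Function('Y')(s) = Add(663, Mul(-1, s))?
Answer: Mul(Rational(42, 277), I, Pow(39, Rational(1, 2))) ≈ Mul(0.94689, I)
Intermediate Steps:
Z = Mul(42, I, Pow(39, Rational(1, 2))) (Z = Pow(-68796, Rational(1, 2)) = Mul(42, I, Pow(39, Rational(1, 2))) ≈ Mul(262.29, I))
Mul(Z, Pow(Function('Y')(386), -1)) = Mul(Mul(42, I, Pow(39, Rational(1, 2))), Pow(Add(663, Mul(-1, 386)), -1)) = Mul(Mul(42, I, Pow(39, Rational(1, 2))), Pow(Add(663, -386), -1)) = Mul(Mul(42, I, Pow(39, Rational(1, 2))), Pow(277, -1)) = Mul(Mul(42, I, Pow(39, Rational(1, 2))), Rational(1, 277)) = Mul(Rational(42, 277), I, Pow(39, Rational(1, 2)))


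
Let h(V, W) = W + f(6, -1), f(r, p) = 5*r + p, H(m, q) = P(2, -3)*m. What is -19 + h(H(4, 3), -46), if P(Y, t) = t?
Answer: -36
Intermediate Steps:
H(m, q) = -3*m
f(r, p) = p + 5*r
h(V, W) = 29 + W (h(V, W) = W + (-1 + 5*6) = W + (-1 + 30) = W + 29 = 29 + W)
-19 + h(H(4, 3), -46) = -19 + (29 - 46) = -19 - 17 = -36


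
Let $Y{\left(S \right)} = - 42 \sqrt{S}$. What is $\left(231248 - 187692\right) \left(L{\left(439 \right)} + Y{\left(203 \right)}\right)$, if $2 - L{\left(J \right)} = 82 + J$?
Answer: $-22605564 - 1829352 \sqrt{203} \approx -4.867 \cdot 10^{7}$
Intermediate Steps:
$L{\left(J \right)} = -80 - J$ ($L{\left(J \right)} = 2 - \left(82 + J\right) = -80 - J$)
$\left(231248 - 187692\right) \left(L{\left(439 \right)} + Y{\left(203 \right)}\right) = \left(231248 - 187692\right) \left(\left(-80 - 439\right) - 42 \sqrt{203}\right) = 43556 \left(\left(-80 - 439\right) - 42 \sqrt{203}\right) = 43556 \left(-519 - 42 \sqrt{203}\right) = -22605564 - 1829352 \sqrt{203}$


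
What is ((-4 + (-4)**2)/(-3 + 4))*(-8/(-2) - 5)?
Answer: -12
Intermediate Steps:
((-4 + (-4)**2)/(-3 + 4))*(-8/(-2) - 5) = ((-4 + 16)/1)*(-8*(-1/2) - 5) = (12*1)*(4 - 5) = 12*(-1) = -12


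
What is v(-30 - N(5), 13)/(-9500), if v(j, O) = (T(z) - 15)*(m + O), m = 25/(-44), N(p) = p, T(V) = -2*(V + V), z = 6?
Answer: 21333/418000 ≈ 0.051036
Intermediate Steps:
T(V) = -4*V
m = -25/44 (m = 25*(-1/44) = -25/44 ≈ -0.56818)
v(j, O) = 975/44 - 39*O (v(j, O) = (-4*6 - 15)*(-25/44 + O) = (-24 - 15)*(-25/44 + O) = -39*(-25/44 + O) = 975/44 - 39*O)
v(-30 - N(5), 13)/(-9500) = (975/44 - 39*13)/(-9500) = (975/44 - 507)*(-1/9500) = -21333/44*(-1/9500) = 21333/418000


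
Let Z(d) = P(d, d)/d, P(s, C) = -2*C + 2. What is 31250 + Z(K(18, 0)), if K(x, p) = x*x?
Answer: 5062177/162 ≈ 31248.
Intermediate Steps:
K(x, p) = x**2
P(s, C) = 2 - 2*C
Z(d) = (2 - 2*d)/d
31250 + Z(K(18, 0)) = 31250 + (-2 + 2/(18**2)) = 31250 + (-2 + 2/324) = 31250 + (-2 + 2*(1/324)) = 31250 + (-2 + 1/162) = 31250 - 323/162 = 5062177/162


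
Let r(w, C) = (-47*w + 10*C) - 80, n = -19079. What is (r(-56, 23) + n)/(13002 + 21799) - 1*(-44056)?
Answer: 1533176559/34801 ≈ 44056.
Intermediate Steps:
r(w, C) = -80 - 47*w + 10*C
(r(-56, 23) + n)/(13002 + 21799) - 1*(-44056) = ((-80 - 47*(-56) + 10*23) - 19079)/(13002 + 21799) - 1*(-44056) = ((-80 + 2632 + 230) - 19079)/34801 + 44056 = (2782 - 19079)*(1/34801) + 44056 = -16297*1/34801 + 44056 = -16297/34801 + 44056 = 1533176559/34801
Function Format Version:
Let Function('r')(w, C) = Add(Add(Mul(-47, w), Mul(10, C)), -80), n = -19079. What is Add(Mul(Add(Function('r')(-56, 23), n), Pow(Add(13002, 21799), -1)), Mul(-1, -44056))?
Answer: Rational(1533176559, 34801) ≈ 44056.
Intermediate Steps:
Function('r')(w, C) = Add(-80, Mul(-47, w), Mul(10, C))
Add(Mul(Add(Function('r')(-56, 23), n), Pow(Add(13002, 21799), -1)), Mul(-1, -44056)) = Add(Mul(Add(Add(-80, Mul(-47, -56), Mul(10, 23)), -19079), Pow(Add(13002, 21799), -1)), Mul(-1, -44056)) = Add(Mul(Add(Add(-80, 2632, 230), -19079), Pow(34801, -1)), 44056) = Add(Mul(Add(2782, -19079), Rational(1, 34801)), 44056) = Add(Mul(-16297, Rational(1, 34801)), 44056) = Add(Rational(-16297, 34801), 44056) = Rational(1533176559, 34801)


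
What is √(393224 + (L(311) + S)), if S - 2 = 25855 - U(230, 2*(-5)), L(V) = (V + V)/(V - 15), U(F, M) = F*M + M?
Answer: √2307548623/74 ≈ 649.15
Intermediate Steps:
U(F, M) = M + F*M
L(V) = 2*V/(-15 + V) (L(V) = (2*V)/(-15 + V) = 2*V/(-15 + V))
S = 28167 (S = 2 + (25855 - 2*(-5)*(1 + 230)) = 2 + (25855 - (-10)*231) = 2 + (25855 - 1*(-2310)) = 2 + (25855 + 2310) = 2 + 28165 = 28167)
√(393224 + (L(311) + S)) = √(393224 + (2*311/(-15 + 311) + 28167)) = √(393224 + (2*311/296 + 28167)) = √(393224 + (2*311*(1/296) + 28167)) = √(393224 + (311/148 + 28167)) = √(393224 + 4169027/148) = √(62366179/148) = √2307548623/74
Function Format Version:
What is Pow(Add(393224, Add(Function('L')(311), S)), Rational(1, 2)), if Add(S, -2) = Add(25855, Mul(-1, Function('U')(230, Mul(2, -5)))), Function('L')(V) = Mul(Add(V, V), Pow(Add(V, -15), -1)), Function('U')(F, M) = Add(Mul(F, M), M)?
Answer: Mul(Rational(1, 74), Pow(2307548623, Rational(1, 2))) ≈ 649.15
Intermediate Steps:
Function('U')(F, M) = Add(M, Mul(F, M))
Function('L')(V) = Mul(2, V, Pow(Add(-15, V), -1)) (Function('L')(V) = Mul(Mul(2, V), Pow(Add(-15, V), -1)) = Mul(2, V, Pow(Add(-15, V), -1)))
S = 28167 (S = Add(2, Add(25855, Mul(-1, Mul(Mul(2, -5), Add(1, 230))))) = Add(2, Add(25855, Mul(-1, Mul(-10, 231)))) = Add(2, Add(25855, Mul(-1, -2310))) = Add(2, Add(25855, 2310)) = Add(2, 28165) = 28167)
Pow(Add(393224, Add(Function('L')(311), S)), Rational(1, 2)) = Pow(Add(393224, Add(Mul(2, 311, Pow(Add(-15, 311), -1)), 28167)), Rational(1, 2)) = Pow(Add(393224, Add(Mul(2, 311, Pow(296, -1)), 28167)), Rational(1, 2)) = Pow(Add(393224, Add(Mul(2, 311, Rational(1, 296)), 28167)), Rational(1, 2)) = Pow(Add(393224, Add(Rational(311, 148), 28167)), Rational(1, 2)) = Pow(Add(393224, Rational(4169027, 148)), Rational(1, 2)) = Pow(Rational(62366179, 148), Rational(1, 2)) = Mul(Rational(1, 74), Pow(2307548623, Rational(1, 2)))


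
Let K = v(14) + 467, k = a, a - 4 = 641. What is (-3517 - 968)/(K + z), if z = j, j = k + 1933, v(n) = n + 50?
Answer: -4485/3109 ≈ -1.4426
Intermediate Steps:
a = 645 (a = 4 + 641 = 645)
v(n) = 50 + n
k = 645
K = 531 (K = (50 + 14) + 467 = 64 + 467 = 531)
j = 2578 (j = 645 + 1933 = 2578)
z = 2578
(-3517 - 968)/(K + z) = (-3517 - 968)/(531 + 2578) = -4485/3109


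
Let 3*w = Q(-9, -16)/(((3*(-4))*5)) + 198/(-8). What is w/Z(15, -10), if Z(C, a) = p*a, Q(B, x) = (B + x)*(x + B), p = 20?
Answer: 211/3600 ≈ 0.058611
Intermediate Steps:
Q(B, x) = (B + x)² (Q(B, x) = (B + x)*(B + x) = (B + x)²)
Z(C, a) = 20*a
w = -211/18 (w = ((-9 - 16)²/(((3*(-4))*5)) + 198/(-8))/3 = ((-25)²/((-12*5)) + 198*(-⅛))/3 = (625/(-60) - 99/4)/3 = (625*(-1/60) - 99/4)/3 = (-125/12 - 99/4)/3 = (⅓)*(-211/6) = -211/18 ≈ -11.722)
w/Z(15, -10) = -211/(18*(20*(-10))) = -211/18/(-200) = -211/18*(-1/200) = 211/3600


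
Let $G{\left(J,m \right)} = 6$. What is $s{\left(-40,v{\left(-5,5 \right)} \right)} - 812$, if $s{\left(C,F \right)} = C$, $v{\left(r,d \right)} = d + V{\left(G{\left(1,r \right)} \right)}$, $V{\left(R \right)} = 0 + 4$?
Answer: $-852$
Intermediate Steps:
$V{\left(R \right)} = 4$
$v{\left(r,d \right)} = 4 + d$ ($v{\left(r,d \right)} = d + 4 = 4 + d$)
$s{\left(-40,v{\left(-5,5 \right)} \right)} - 812 = -40 - 812 = -852$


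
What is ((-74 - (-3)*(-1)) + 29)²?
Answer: 2304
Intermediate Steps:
((-74 - (-3)*(-1)) + 29)² = ((-74 - 1*3) + 29)² = ((-74 - 3) + 29)² = (-77 + 29)² = (-48)² = 2304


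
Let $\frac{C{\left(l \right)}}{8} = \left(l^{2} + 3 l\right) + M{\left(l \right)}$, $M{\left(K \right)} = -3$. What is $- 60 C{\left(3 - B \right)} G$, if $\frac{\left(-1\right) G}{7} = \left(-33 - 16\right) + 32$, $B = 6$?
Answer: $171360$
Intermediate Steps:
$G = 119$ ($G = - 7 \left(\left(-33 - 16\right) + 32\right) = - 7 \left(-49 + 32\right) = \left(-7\right) \left(-17\right) = 119$)
$C{\left(l \right)} = -24 + 8 l^{2} + 24 l$ ($C{\left(l \right)} = 8 \left(\left(l^{2} + 3 l\right) - 3\right) = 8 \left(-3 + l^{2} + 3 l\right) = -24 + 8 l^{2} + 24 l$)
$- 60 C{\left(3 - B \right)} G = - 60 \left(-24 + 8 \left(3 - 6\right)^{2} + 24 \left(3 - 6\right)\right) 119 = - 60 \left(-24 + 8 \left(-3\right)^{2} + 24 \left(-3\right)\right) 119 = - 60 \left(-24 + 8 \cdot 9 - 72\right) 119 = - 60 \left(-24 + 72 - 72\right) 119 = \left(-60\right) \left(-24\right) 119 = 1440 \cdot 119 = 171360$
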